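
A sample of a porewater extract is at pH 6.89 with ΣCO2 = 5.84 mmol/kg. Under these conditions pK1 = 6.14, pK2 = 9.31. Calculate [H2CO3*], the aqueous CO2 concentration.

α₀ = 1 / (1 + K1/[H⁺] + K1K2/[H⁺]²) = 1 / (1 + 10^+0.75 + 10^-1.67)
   = 1 / (1 + 5.6234 + 0.021380) = 1/6.6448 = 0.1505
[CO2*] = α₀ × DIC = 0.1505 × 5.84 = 0.879 mmol/kg

[CO2*] = 0.879 mmol/kg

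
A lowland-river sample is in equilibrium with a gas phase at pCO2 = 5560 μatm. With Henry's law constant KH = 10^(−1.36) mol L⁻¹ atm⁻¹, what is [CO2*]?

[CO2*] = 243 μmol/L

KH = 10^(−1.36) = 4.365×10^-2 mol L⁻¹ atm⁻¹
[CO2*] = KH · pCO2 = 4.365×10^-2 × 5560×10^-6 atm = 2.43×10^-4 mol/L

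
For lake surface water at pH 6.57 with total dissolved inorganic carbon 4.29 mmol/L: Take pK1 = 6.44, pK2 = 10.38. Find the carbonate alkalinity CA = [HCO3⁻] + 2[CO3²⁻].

CA = 2.46 mmol/L

CA = [HCO3⁻] + 2[CO3²⁻] = (α₁ + 2α₂)·DIC
At pH 6.57: [H⁺]/K1 = 10^-0.13 = 0.74131, K2/[H⁺] = 10^-3.81 = 0.00015488
α₁ = 1/(1 + 0.74131 + 0.00015488) = 1/1.7415 = 0.5742; α₂ = α₁·K2/[H⁺] = 8.894×10^-5
α₁ + 2α₂ = 0.5744
CA = 0.5744 × 4.29 = 2.46 mmol/L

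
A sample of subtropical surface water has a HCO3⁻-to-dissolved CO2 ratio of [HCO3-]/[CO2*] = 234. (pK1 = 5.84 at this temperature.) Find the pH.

From K1 = [H⁺][HCO3-]/[CO2*]:  pH = pK1 + log₁₀([HCO3-]/[CO2*])
log₁₀(234) = +2.369
pH = 5.84 + (+2.369) = 8.21

pH = 8.21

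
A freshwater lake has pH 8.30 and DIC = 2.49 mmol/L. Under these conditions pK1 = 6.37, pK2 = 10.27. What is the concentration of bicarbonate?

α₁ = 1 / (1 + [H⁺]/K1 + K2/[H⁺]) = 1 / (1 + 10^-1.93 + 10^-1.97)
   = 1 / (1 + 0.011749 + 0.010715) = 1/1.0225 = 0.9780
[HCO3⁻] = α₁ × DIC = 0.9780 × 2.49 = 2.44 mmol/L

[HCO3⁻] = 2.44 mmol/L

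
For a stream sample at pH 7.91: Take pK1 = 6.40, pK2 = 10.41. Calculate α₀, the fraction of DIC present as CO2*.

α₀ = 1 / (1 + K1/[H⁺] + K1K2/[H⁺]²) = 1 / (1 + 10^+1.51 + 10^-0.99)
   = 1 / (1 + 32.359 + 0.10233) = 1/33.462 = 0.02988

α₀ = 0.0299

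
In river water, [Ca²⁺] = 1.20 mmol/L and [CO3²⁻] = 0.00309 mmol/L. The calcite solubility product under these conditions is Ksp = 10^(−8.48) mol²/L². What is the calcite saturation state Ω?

Ksp = 10^(−8.48) = 3.311×10^-9
Ω = [Ca²⁺][CO3²⁻]/Ksp = (1.20×10^-3)(0.00309×10^-3) / 3.311×10^-9 = 1.12

Ω = 1.12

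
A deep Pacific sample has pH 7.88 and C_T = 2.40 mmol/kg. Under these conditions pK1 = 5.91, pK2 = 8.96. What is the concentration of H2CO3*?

α₀ = 1 / (1 + K1/[H⁺] + K1K2/[H⁺]²) = 1 / (1 + 10^+1.97 + 10^+0.89)
   = 1 / (1 + 93.325 + 7.7625) = 1/102.09 = 0.009795
[CO2*] = α₀ × DIC = 0.009795 × 2.40 = 0.0235 mmol/kg

[CO2*] = 0.0235 mmol/kg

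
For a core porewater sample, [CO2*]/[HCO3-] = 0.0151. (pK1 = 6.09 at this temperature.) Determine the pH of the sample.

pH = 7.91

From K1 = [H⁺][HCO3-]/[CO2*]:  pH = pK1 − log₁₀([CO2*]/[HCO3-])
log₁₀(0.0151) = -1.821
pH = 6.09 − (-1.821) = 7.91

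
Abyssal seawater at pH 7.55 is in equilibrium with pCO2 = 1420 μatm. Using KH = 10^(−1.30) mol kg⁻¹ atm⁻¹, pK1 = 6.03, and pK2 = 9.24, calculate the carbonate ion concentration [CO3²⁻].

[CO2*] = KH · pCO2 = 10^(−1.30) × 1420×10^-6 = 7.117×10^-5 mol/kg
α₀ = 1/(1 + K1/[H⁺] + K1K2/[H⁺]²) = 1/(1 + 10^+1.52 + 10^-0.17) = 0.02874
DIC = [CO2*]/α₀ = 7.117×10^-5 / 0.02874 = 2.476 mmol/kg
[CO3²⁻] = α₂·DIC; α₂ = 0.01943, so [CO3²⁻] = 0.01943 × 2.476 = 0.0481 mmol/kg

[CO3²⁻] = 0.0481 mmol/kg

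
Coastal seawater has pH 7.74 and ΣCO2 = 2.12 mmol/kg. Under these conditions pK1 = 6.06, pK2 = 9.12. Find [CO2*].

α₀ = 1 / (1 + K1/[H⁺] + K1K2/[H⁺]²) = 1 / (1 + 10^+1.68 + 10^+0.30)
   = 1 / (1 + 47.863 + 1.9953) = 1/50.858 = 0.01966
[CO2*] = α₀ × DIC = 0.01966 × 2.12 = 0.0417 mmol/kg

[CO2*] = 0.0417 mmol/kg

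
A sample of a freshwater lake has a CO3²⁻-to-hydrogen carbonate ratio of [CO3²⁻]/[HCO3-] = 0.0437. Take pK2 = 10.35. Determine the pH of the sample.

From K2 = [H⁺][CO3²⁻]/[HCO3-]:  pH = pK2 + log₁₀([CO3²⁻]/[HCO3-])
log₁₀(0.0437) = -1.360
pH = 10.35 + (-1.360) = 8.99

pH = 8.99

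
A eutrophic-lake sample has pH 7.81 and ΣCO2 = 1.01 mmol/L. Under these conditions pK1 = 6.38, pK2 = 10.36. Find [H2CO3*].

α₀ = 1 / (1 + K1/[H⁺] + K1K2/[H⁺]²) = 1 / (1 + 10^+1.43 + 10^-1.12)
   = 1 / (1 + 26.915 + 0.075858) = 1/27.991 = 0.03573
[CO2*] = α₀ × DIC = 0.03573 × 1.01 = 0.0361 mmol/L

[CO2*] = 0.0361 mmol/L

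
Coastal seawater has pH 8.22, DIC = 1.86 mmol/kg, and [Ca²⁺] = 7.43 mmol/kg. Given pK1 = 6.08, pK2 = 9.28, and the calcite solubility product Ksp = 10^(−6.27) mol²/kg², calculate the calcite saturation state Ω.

α₂ = 1 / (1 + [H⁺]/K2 + [H⁺]²/(K1K2)) = 1 / (1 + 10^+1.06 + 10^-1.08)
   = 1 / (1 + 11.482 + 0.083176) = 1/12.565 = 0.07959
[CO3²⁻] = α₂ × DIC = 0.07959 × 1.86 = 0.1480 mmol/kg
Ksp = 10^(−6.27) = 5.370×10^-7
Ω = [Ca²⁺][CO3²⁻]/Ksp = (7.43×10^-3)(1.480×10^-4) / 5.370×10^-7 = 2.05

Ω = 2.05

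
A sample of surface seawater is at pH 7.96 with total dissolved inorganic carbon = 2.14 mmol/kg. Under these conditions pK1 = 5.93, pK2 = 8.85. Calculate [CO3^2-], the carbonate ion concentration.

α₂ = 1 / (1 + [H⁺]/K2 + [H⁺]²/(K1K2)) = 1 / (1 + 10^+0.89 + 10^-1.14)
   = 1 / (1 + 7.7625 + 0.072444) = 1/8.8349 = 0.1132
[CO3²⁻] = α₂ × DIC = 0.1132 × 2.14 = 0.242 mmol/kg

[CO3²⁻] = 0.242 mmol/kg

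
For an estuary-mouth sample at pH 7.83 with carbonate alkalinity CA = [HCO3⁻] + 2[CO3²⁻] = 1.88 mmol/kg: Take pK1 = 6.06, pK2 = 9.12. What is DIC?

DIC = 1.82 mmol/kg

CA = [HCO3⁻] + 2[CO3²⁻] = (α₁ + 2α₂)·DIC
At pH 7.83: [H⁺]/K1 = 10^-1.77 = 0.016982, K2/[H⁺] = 10^-1.29 = 0.051286
α₁ = 1/(1 + 0.016982 + 0.051286) = 1/1.0683 = 0.9361; α₂ = α₁·K2/[H⁺] = 0.04801
α₁ + 2α₂ = 1.0321
DIC = CA / (α₁ + 2α₂) = 1.88 / 1.0321 = 1.82 mmol/kg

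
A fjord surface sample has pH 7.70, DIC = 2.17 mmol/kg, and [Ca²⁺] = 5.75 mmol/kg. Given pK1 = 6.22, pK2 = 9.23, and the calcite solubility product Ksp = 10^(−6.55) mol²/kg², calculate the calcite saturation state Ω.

Ω = 1.23

α₂ = 1 / (1 + [H⁺]/K2 + [H⁺]²/(K1K2)) = 1 / (1 + 10^+1.53 + 10^+0.05)
   = 1 / (1 + 33.884 + 1.1220) = 1/36.006 = 0.02777
[CO3²⁻] = α₂ × DIC = 0.02777 × 2.17 = 0.06027 mmol/kg
Ksp = 10^(−6.55) = 2.818×10^-7
Ω = [Ca²⁺][CO3²⁻]/Ksp = (5.75×10^-3)(6.027×10^-5) / 2.818×10^-7 = 1.23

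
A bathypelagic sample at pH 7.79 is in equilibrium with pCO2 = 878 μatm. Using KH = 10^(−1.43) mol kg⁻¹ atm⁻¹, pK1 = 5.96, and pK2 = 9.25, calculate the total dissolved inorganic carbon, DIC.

DIC = 2.31 mmol/kg

[CO2*] = KH · pCO2 = 10^(−1.43) × 878×10^-6 = 3.262×10^-5 mol/kg
α₀ = 1/(1 + K1/[H⁺] + K1K2/[H⁺]²) = 1/(1 + 10^+1.83 + 10^+0.37) = 0.01409
DIC = [CO2*]/α₀ = 3.262×10^-5 / 0.01409 = 2.31 mmol/kg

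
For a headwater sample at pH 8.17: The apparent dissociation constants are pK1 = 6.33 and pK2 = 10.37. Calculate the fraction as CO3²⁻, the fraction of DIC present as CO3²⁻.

α₂ = 1 / (1 + [H⁺]/K2 + [H⁺]²/(K1K2)) = 1 / (1 + 10^+2.20 + 10^+0.36)
   = 1 / (1 + 158.49 + 2.2909) = 1/161.78 = 0.006181

α₂ = 0.00618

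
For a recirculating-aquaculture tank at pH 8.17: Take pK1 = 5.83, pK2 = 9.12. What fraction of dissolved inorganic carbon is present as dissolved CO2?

α₀ = 0.00409

α₀ = 1 / (1 + K1/[H⁺] + K1K2/[H⁺]²) = 1 / (1 + 10^+2.34 + 10^+1.39)
   = 1 / (1 + 218.78 + 24.547) = 1/244.32 = 0.004093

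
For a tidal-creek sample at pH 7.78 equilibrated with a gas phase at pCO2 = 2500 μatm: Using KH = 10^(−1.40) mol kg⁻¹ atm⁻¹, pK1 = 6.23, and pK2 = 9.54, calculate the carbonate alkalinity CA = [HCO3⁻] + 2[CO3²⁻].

CA = 3.65 mmol/kg

[CO2*] = KH · pCO2 = 10^(−1.40) × 2500×10^-6 = 9.953×10^-5 mol/kg
α₀ = 1/(1 + K1/[H⁺] + K1K2/[H⁺]²) = 1/(1 + 10^+1.55 + 10^-0.21) = 0.02696
DIC = [CO2*]/α₀ = 9.953×10^-5 / 0.02696 = 3.692 mmol/kg
CA = (α₁ + 2α₂)·DIC = (0.9564 + 2×0.01662) × 3.692 = 3.65 mmol/kg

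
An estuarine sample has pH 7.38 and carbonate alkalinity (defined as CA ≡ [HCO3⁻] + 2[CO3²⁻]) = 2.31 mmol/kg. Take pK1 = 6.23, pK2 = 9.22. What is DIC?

CA = [HCO3⁻] + 2[CO3²⁻] = (α₁ + 2α₂)·DIC
At pH 7.38: [H⁺]/K1 = 10^-1.15 = 0.070795, K2/[H⁺] = 10^-1.84 = 0.014454
α₁ = 1/(1 + 0.070795 + 0.014454) = 1/1.0852 = 0.9214; α₂ = α₁·K2/[H⁺] = 0.01332
α₁ + 2α₂ = 0.9481
DIC = CA / (α₁ + 2α₂) = 2.31 / 0.9481 = 2.44 mmol/kg

DIC = 2.44 mmol/kg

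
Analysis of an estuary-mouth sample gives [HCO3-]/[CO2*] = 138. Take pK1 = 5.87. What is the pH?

From K1 = [H⁺][HCO3-]/[CO2*]:  pH = pK1 + log₁₀([HCO3-]/[CO2*])
log₁₀(138) = +2.140
pH = 5.87 + (+2.140) = 8.01

pH = 8.01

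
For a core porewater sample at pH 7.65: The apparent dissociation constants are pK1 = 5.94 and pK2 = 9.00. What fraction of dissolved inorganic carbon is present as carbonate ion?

α₂ = 0.0420

α₂ = 1 / (1 + [H⁺]/K2 + [H⁺]²/(K1K2)) = 1 / (1 + 10^+1.35 + 10^-0.36)
   = 1 / (1 + 22.387 + 0.43652) = 1/23.824 = 0.04197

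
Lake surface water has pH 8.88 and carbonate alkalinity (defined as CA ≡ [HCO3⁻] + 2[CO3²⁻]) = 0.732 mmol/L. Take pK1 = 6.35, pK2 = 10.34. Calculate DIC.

CA = [HCO3⁻] + 2[CO3²⁻] = (α₁ + 2α₂)·DIC
At pH 8.88: [H⁺]/K1 = 10^-2.53 = 0.0029512, K2/[H⁺] = 10^-1.46 = 0.034674
α₁ = 1/(1 + 0.0029512 + 0.034674) = 1/1.0376 = 0.9637; α₂ = α₁·K2/[H⁺] = 0.03342
α₁ + 2α₂ = 1.0306
DIC = CA / (α₁ + 2α₂) = 0.732 / 1.0306 = 0.710 mmol/L

DIC = 0.710 mmol/L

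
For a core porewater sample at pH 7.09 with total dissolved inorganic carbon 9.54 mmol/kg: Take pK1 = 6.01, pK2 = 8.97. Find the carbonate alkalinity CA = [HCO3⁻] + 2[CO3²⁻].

CA = 8.93 mmol/kg

CA = [HCO3⁻] + 2[CO3²⁻] = (α₁ + 2α₂)·DIC
At pH 7.09: [H⁺]/K1 = 10^-1.08 = 0.083176, K2/[H⁺] = 10^-1.88 = 0.013183
α₁ = 1/(1 + 0.083176 + 0.013183) = 1/1.0964 = 0.9121; α₂ = α₁·K2/[H⁺] = 0.01202
α₁ + 2α₂ = 0.9362
CA = 0.9362 × 9.54 = 8.93 mmol/kg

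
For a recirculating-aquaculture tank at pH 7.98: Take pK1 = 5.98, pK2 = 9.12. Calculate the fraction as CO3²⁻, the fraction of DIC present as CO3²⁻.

α₂ = 0.0669

α₂ = 1 / (1 + [H⁺]/K2 + [H⁺]²/(K1K2)) = 1 / (1 + 10^+1.14 + 10^-0.86)
   = 1 / (1 + 13.804 + 0.13804) = 1/14.942 = 0.06693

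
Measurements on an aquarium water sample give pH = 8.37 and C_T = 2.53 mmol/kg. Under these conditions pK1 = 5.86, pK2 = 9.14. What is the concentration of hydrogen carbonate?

α₁ = 1 / (1 + [H⁺]/K1 + K2/[H⁺]) = 1 / (1 + 10^-2.51 + 10^-0.77)
   = 1 / (1 + 0.0030903 + 0.16982) = 1/1.1729 = 0.8526
[HCO3⁻] = α₁ × DIC = 0.8526 × 2.53 = 2.16 mmol/kg

[HCO3⁻] = 2.16 mmol/kg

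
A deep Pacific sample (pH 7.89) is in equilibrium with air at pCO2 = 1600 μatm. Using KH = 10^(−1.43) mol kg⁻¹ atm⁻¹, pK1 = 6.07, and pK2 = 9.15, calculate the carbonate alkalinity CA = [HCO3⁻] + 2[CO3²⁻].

[CO2*] = KH · pCO2 = 10^(−1.43) × 1600×10^-6 = 5.945×10^-5 mol/kg
α₀ = 1/(1 + K1/[H⁺] + K1K2/[H⁺]²) = 1/(1 + 10^+1.82 + 10^+0.56) = 0.01414
DIC = [CO2*]/α₀ = 5.945×10^-5 / 0.01414 = 4.203 mmol/kg
CA = (α₁ + 2α₂)·DIC = (0.9345 + 2×0.05135) × 4.203 = 4.36 mmol/kg

CA = 4.36 mmol/kg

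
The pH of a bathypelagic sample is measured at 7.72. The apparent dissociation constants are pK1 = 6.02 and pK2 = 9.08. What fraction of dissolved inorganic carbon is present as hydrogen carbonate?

α₁ = 0.940

α₁ = 1 / (1 + [H⁺]/K1 + K2/[H⁺]) = 1 / (1 + 10^-1.70 + 10^-1.36)
   = 1 / (1 + 0.019953 + 0.043652) = 1/1.0636 = 0.9402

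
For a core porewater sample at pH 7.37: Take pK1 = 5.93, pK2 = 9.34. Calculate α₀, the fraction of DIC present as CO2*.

α₀ = 1 / (1 + K1/[H⁺] + K1K2/[H⁺]²) = 1 / (1 + 10^+1.44 + 10^-0.53)
   = 1 / (1 + 27.542 + 0.29512) = 1/28.837 = 0.03468

α₀ = 0.0347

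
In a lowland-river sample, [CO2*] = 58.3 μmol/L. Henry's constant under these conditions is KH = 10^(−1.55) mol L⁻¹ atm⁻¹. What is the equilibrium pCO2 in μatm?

KH = 10^(−1.55) = 2.818×10^-2 mol L⁻¹ atm⁻¹
pCO2 = [CO2*]/KH = 58.3×10^-6 / 2.818×10^-2 = 2.07×10^-3 atm = 2070 μatm

pCO2 = 2070 μatm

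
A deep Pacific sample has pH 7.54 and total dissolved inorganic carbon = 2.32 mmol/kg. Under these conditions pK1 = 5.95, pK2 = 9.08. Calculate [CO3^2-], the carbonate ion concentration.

[CO3²⁻] = 0.0634 mmol/kg

α₂ = 1 / (1 + [H⁺]/K2 + [H⁺]²/(K1K2)) = 1 / (1 + 10^+1.54 + 10^-0.05)
   = 1 / (1 + 34.674 + 0.89125) = 1/36.565 = 0.02735
[CO3²⁻] = α₂ × DIC = 0.02735 × 2.32 = 0.0634 mmol/kg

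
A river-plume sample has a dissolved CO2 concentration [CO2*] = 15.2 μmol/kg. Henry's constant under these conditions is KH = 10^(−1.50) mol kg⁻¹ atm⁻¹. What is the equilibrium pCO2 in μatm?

KH = 10^(−1.50) = 3.162×10^-2 mol kg⁻¹ atm⁻¹
pCO2 = [CO2*]/KH = 15.2×10^-6 / 3.162×10^-2 = 4.81×10^-4 atm = 481 μatm

pCO2 = 481 μatm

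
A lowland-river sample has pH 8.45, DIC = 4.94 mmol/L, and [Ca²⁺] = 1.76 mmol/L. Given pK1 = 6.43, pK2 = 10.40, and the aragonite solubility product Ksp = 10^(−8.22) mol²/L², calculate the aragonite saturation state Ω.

Ω = 15.9

α₂ = 1 / (1 + [H⁺]/K2 + [H⁺]²/(K1K2)) = 1 / (1 + 10^+1.95 + 10^-0.07)
   = 1 / (1 + 89.125 + 0.85114) = 1/90.976 = 0.01099
[CO3²⁻] = α₂ × DIC = 0.01099 × 4.94 = 0.05430 mmol/L
Ksp = 10^(−8.22) = 6.026×10^-9
Ω = [Ca²⁺][CO3²⁻]/Ksp = (1.76×10^-3)(5.430×10^-5) / 6.026×10^-9 = 15.9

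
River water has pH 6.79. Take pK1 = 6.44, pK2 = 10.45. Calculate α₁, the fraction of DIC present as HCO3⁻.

α₁ = 1 / (1 + [H⁺]/K1 + K2/[H⁺]) = 1 / (1 + 10^-0.35 + 10^-3.66)
   = 1 / (1 + 0.44668 + 0.00021878) = 1/1.4469 = 0.6911

α₁ = 0.691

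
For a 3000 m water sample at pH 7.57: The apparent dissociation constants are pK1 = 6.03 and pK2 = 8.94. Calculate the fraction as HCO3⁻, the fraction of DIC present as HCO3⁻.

α₁ = 0.933

α₁ = 1 / (1 + [H⁺]/K1 + K2/[H⁺]) = 1 / (1 + 10^-1.54 + 10^-1.37)
   = 1 / (1 + 0.028840 + 0.042658) = 1/1.0715 = 0.9333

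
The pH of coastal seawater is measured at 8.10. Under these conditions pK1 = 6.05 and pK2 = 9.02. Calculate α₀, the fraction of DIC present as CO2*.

α₀ = 1 / (1 + K1/[H⁺] + K1K2/[H⁺]²) = 1 / (1 + 10^+2.05 + 10^+1.13)
   = 1 / (1 + 112.20 + 13.490) = 1/126.69 = 0.007893

α₀ = 0.00789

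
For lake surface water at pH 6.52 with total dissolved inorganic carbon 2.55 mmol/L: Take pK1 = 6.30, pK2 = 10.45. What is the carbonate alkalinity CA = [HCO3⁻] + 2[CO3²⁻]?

CA = [HCO3⁻] + 2[CO3²⁻] = (α₁ + 2α₂)·DIC
At pH 6.52: [H⁺]/K1 = 10^-0.22 = 0.60256, K2/[H⁺] = 10^-3.93 = 0.00011749
α₁ = 1/(1 + 0.60256 + 0.00011749) = 1/1.6027 = 0.6240; α₂ = α₁·K2/[H⁺] = 7.331×10^-5
α₁ + 2α₂ = 0.6241
CA = 0.6241 × 2.55 = 1.59 mmol/L

CA = 1.59 mmol/L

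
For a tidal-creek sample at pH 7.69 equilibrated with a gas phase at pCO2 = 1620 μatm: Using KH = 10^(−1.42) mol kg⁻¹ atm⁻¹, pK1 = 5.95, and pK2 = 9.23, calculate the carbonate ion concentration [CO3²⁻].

[CO3²⁻] = 0.0976 mmol/kg

[CO2*] = KH · pCO2 = 10^(−1.42) × 1620×10^-6 = 6.159×10^-5 mol/kg
α₀ = 1/(1 + K1/[H⁺] + K1K2/[H⁺]²) = 1/(1 + 10^+1.74 + 10^+0.20) = 0.01738
DIC = [CO2*]/α₀ = 6.159×10^-5 / 0.01738 = 3.544 mmol/kg
[CO3²⁻] = α₂·DIC; α₂ = 0.02754, so [CO3²⁻] = 0.02754 × 3.544 = 0.0976 mmol/kg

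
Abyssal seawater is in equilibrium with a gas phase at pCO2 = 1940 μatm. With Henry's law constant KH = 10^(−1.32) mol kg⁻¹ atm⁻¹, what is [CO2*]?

KH = 10^(−1.32) = 4.786×10^-2 mol kg⁻¹ atm⁻¹
[CO2*] = KH · pCO2 = 4.786×10^-2 × 1940×10^-6 atm = 9.29×10^-5 mol/kg

[CO2*] = 92.9 μmol/kg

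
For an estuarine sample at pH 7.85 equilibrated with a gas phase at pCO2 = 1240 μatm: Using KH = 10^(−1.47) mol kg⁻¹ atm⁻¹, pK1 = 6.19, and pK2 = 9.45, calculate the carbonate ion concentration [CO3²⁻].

[CO3²⁻] = 0.0482 mmol/kg

[CO2*] = KH · pCO2 = 10^(−1.47) × 1240×10^-6 = 4.202×10^-5 mol/kg
α₀ = 1/(1 + K1/[H⁺] + K1K2/[H⁺]²) = 1/(1 + 10^+1.66 + 10^+0.06) = 0.02090
DIC = [CO2*]/α₀ = 4.202×10^-5 / 0.02090 = 2.011 mmol/kg
[CO3²⁻] = α₂·DIC; α₂ = 0.02399, so [CO3²⁻] = 0.02399 × 2.011 = 0.0482 mmol/kg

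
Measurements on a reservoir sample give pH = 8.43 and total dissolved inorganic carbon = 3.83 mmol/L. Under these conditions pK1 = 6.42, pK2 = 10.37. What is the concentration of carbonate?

α₂ = 1 / (1 + [H⁺]/K2 + [H⁺]²/(K1K2)) = 1 / (1 + 10^+1.94 + 10^-0.07)
   = 1 / (1 + 87.096 + 0.85114) = 1/88.947 = 0.01124
[CO3²⁻] = α₂ × DIC = 0.01124 × 3.83 = 0.0431 mmol/L

[CO3²⁻] = 0.0431 mmol/L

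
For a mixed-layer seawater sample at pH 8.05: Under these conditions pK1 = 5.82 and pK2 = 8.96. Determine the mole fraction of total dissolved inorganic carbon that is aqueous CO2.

α₀ = 0.00522

α₀ = 1 / (1 + K1/[H⁺] + K1K2/[H⁺]²) = 1 / (1 + 10^+2.23 + 10^+1.32)
   = 1 / (1 + 169.82 + 20.893) = 1/191.72 = 0.005216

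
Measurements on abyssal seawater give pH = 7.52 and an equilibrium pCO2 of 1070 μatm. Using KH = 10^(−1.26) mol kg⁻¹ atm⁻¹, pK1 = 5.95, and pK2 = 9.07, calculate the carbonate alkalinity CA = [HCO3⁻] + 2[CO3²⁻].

[CO2*] = KH · pCO2 = 10^(−1.26) × 1070×10^-6 = 5.880×10^-5 mol/kg
α₀ = 1/(1 + K1/[H⁺] + K1K2/[H⁺]²) = 1/(1 + 10^+1.57 + 10^+0.02) = 0.02551
DIC = [CO2*]/α₀ = 5.880×10^-5 / 0.02551 = 2.305 mmol/kg
CA = (α₁ + 2α₂)·DIC = (0.9478 + 2×0.02671) × 2.305 = 2.31 mmol/kg

CA = 2.31 mmol/kg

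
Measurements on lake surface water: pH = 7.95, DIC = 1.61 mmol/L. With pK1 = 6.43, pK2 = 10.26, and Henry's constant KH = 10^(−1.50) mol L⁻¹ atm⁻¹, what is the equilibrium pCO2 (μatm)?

pCO2 = 1490 μatm

α₀ = 1 / (1 + K1/[H⁺] + K1K2/[H⁺]²) = 1 / (1 + 10^+1.52 + 10^-0.79)
   = 1 / (1 + 33.113 + 0.16218) = 1/34.275 = 0.02918
[CO2*] = α₀ × DIC = 0.02918 × 1.61 = 0.04697 mmol/L
pCO2 = [CO2*]/KH = 4.697×10^-5 / 3.162×10^-2 = 1490 μatm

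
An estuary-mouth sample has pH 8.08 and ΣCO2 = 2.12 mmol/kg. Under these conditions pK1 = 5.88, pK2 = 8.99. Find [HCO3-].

α₁ = 1 / (1 + [H⁺]/K1 + K2/[H⁺]) = 1 / (1 + 10^-2.20 + 10^-0.91)
   = 1 / (1 + 0.0063096 + 0.12303) = 1/1.1293 = 0.8855
[HCO3⁻] = α₁ × DIC = 0.8855 × 2.12 = 1.88 mmol/kg

[HCO3⁻] = 1.88 mmol/kg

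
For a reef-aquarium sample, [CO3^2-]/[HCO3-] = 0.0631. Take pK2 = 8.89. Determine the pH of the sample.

From K2 = [H⁺][CO3^2-]/[HCO3-]:  pH = pK2 + log₁₀([CO3^2-]/[HCO3-])
log₁₀(0.0631) = -1.200
pH = 8.89 + (-1.200) = 7.69

pH = 7.69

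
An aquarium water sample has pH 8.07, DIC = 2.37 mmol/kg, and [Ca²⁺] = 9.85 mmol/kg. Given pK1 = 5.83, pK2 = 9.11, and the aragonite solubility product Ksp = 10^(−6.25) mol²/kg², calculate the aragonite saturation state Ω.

Ω = 3.45

α₂ = 1 / (1 + [H⁺]/K2 + [H⁺]²/(K1K2)) = 1 / (1 + 10^+1.04 + 10^-1.20)
   = 1 / (1 + 10.965 + 0.063096) = 1/12.028 = 0.08314
[CO3²⁻] = α₂ × DIC = 0.08314 × 2.37 = 0.1970 mmol/kg
Ksp = 10^(−6.25) = 5.623×10^-7
Ω = [Ca²⁺][CO3²⁻]/Ksp = (9.85×10^-3)(1.970×10^-4) / 5.623×10^-7 = 3.45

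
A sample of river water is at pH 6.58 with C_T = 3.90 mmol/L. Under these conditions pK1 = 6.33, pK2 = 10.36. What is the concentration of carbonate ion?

α₂ = 1 / (1 + [H⁺]/K2 + [H⁺]²/(K1K2)) = 1 / (1 + 10^+3.78 + 10^+3.53)
   = 1 / (1 + 6025.6 + 3388.4) = 1/9415.0 = 0.0001062
[CO3²⁻] = α₂ × DIC = 0.0001062 × 3.90 = 0.000414 mmol/L = 0.414 μmol/L

[CO3²⁻] = 0.414 μmol/L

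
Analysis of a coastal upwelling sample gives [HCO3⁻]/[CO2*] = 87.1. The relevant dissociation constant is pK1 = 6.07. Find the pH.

From K1 = [H⁺][HCO3⁻]/[CO2*]:  pH = pK1 + log₁₀([HCO3⁻]/[CO2*])
log₁₀(87.1) = +1.940
pH = 6.07 + (+1.940) = 8.01

pH = 8.01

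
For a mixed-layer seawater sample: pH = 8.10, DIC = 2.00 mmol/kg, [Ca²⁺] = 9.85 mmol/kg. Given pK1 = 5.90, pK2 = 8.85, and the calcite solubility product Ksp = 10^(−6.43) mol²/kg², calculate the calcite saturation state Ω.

Ω = 7.96

α₂ = 1 / (1 + [H⁺]/K2 + [H⁺]²/(K1K2)) = 1 / (1 + 10^+0.75 + 10^-1.45)
   = 1 / (1 + 5.6234 + 0.035481) = 1/6.6589 = 0.1502
[CO3²⁻] = α₂ × DIC = 0.1502 × 2.00 = 0.3004 mmol/kg
Ksp = 10^(−6.43) = 3.715×10^-7
Ω = [Ca²⁺][CO3²⁻]/Ksp = (9.85×10^-3)(3.004×10^-4) / 3.715×10^-7 = 7.96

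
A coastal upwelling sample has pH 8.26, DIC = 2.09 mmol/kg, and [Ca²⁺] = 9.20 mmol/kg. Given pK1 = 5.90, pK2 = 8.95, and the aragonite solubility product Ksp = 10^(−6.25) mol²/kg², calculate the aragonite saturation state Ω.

α₂ = 1 / (1 + [H⁺]/K2 + [H⁺]²/(K1K2)) = 1 / (1 + 10^+0.69 + 10^-1.67)
   = 1 / (1 + 4.8978 + 0.021380) = 1/5.9192 = 0.1689
[CO3²⁻] = α₂ × DIC = 0.1689 × 2.09 = 0.3531 mmol/kg
Ksp = 10^(−6.25) = 5.623×10^-7
Ω = [Ca²⁺][CO3²⁻]/Ksp = (9.20×10^-3)(3.531×10^-4) / 5.623×10^-7 = 5.78

Ω = 5.78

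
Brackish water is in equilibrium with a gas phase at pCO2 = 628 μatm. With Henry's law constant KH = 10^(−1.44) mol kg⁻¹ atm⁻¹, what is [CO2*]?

KH = 10^(−1.44) = 3.631×10^-2 mol kg⁻¹ atm⁻¹
[CO2*] = KH · pCO2 = 3.631×10^-2 × 628×10^-6 atm = 2.28×10^-5 mol/kg

[CO2*] = 22.8 μmol/kg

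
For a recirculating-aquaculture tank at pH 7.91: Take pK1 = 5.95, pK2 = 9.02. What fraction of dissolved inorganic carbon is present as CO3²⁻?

α₂ = 1 / (1 + [H⁺]/K2 + [H⁺]²/(K1K2)) = 1 / (1 + 10^+1.11 + 10^-0.85)
   = 1 / (1 + 12.882 + 0.14125) = 1/14.024 = 0.07131

α₂ = 0.0713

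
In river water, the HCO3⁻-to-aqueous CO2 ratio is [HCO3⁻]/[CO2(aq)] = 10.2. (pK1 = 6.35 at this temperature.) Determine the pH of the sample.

pH = 7.36

From K1 = [H⁺][HCO3⁻]/[CO2(aq)]:  pH = pK1 + log₁₀([HCO3⁻]/[CO2(aq)])
log₁₀(10.2) = +1.009
pH = 6.35 + (+1.009) = 7.36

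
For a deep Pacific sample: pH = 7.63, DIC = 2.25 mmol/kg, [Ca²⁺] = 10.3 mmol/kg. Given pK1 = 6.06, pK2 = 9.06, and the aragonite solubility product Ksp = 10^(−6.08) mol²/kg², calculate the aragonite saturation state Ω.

α₂ = 1 / (1 + [H⁺]/K2 + [H⁺]²/(K1K2)) = 1 / (1 + 10^+1.43 + 10^-0.14)
   = 1 / (1 + 26.915 + 0.72444) = 1/28.640 = 0.03492
[CO3²⁻] = α₂ × DIC = 0.03492 × 2.25 = 0.07856 mmol/kg
Ksp = 10^(−6.08) = 8.318×10^-7
Ω = [Ca²⁺][CO3²⁻]/Ksp = (10.3×10^-3)(7.856×10^-5) / 8.318×10^-7 = 0.973

Ω = 0.973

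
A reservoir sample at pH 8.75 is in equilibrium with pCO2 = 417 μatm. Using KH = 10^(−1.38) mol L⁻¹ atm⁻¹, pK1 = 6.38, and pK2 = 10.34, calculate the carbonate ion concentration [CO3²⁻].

[CO3²⁻] = 0.105 mmol/L

[CO2*] = KH · pCO2 = 10^(−1.38) × 417×10^-6 = 1.738×10^-5 mol/L
α₀ = 1/(1 + K1/[H⁺] + K1K2/[H⁺]²) = 1/(1 + 10^+2.37 + 10^+0.78) = 0.004142
DIC = [CO2*]/α₀ = 1.738×10^-5 / 0.004142 = 4.197 mmol/L
[CO3²⁻] = α₂·DIC; α₂ = 0.02496, so [CO3²⁻] = 0.02496 × 4.197 = 0.105 mmol/L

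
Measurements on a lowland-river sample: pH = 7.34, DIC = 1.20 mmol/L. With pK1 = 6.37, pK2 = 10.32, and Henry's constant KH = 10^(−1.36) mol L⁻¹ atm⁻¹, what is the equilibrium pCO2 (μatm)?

α₀ = 1 / (1 + K1/[H⁺] + K1K2/[H⁺]²) = 1 / (1 + 10^+0.97 + 10^-2.01)
   = 1 / (1 + 9.3325 + 0.0097724) = 1/10.342 = 0.09669
[CO2*] = α₀ × DIC = 0.09669 × 1.20 = 0.1160 mmol/L
pCO2 = [CO2*]/KH = 1.160×10^-4 / 4.365×10^-2 = 2660 μatm

pCO2 = 2660 μatm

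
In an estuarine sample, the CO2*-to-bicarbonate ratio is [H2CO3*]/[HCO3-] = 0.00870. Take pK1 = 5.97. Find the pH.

pH = 8.03

From K1 = [H⁺][HCO3-]/[H2CO3*]:  pH = pK1 − log₁₀([H2CO3*]/[HCO3-])
log₁₀(0.00870) = -2.060
pH = 5.97 − (-2.060) = 8.03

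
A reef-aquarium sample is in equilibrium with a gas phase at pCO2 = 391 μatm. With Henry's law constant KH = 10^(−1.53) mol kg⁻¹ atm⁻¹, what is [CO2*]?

[CO2*] = 11.5 μmol/kg

KH = 10^(−1.53) = 2.951×10^-2 mol kg⁻¹ atm⁻¹
[CO2*] = KH · pCO2 = 2.951×10^-2 × 391×10^-6 atm = 1.15×10^-5 mol/kg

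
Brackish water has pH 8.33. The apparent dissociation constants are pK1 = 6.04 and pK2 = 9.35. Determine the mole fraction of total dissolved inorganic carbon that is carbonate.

α₂ = 1 / (1 + [H⁺]/K2 + [H⁺]²/(K1K2)) = 1 / (1 + 10^+1.02 + 10^-1.27)
   = 1 / (1 + 10.471 + 0.053703) = 1/11.525 = 0.08677

α₂ = 0.0868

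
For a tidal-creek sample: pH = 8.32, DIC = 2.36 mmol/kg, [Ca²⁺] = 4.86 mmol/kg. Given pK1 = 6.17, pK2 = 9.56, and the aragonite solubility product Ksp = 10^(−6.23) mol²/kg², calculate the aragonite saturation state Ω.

α₂ = 1 / (1 + [H⁺]/K2 + [H⁺]²/(K1K2)) = 1 / (1 + 10^+1.24 + 10^-0.91)
   = 1 / (1 + 17.378 + 0.12303) = 1/18.501 = 0.05405
[CO3²⁻] = α₂ × DIC = 0.05405 × 2.36 = 0.1276 mmol/kg
Ksp = 10^(−6.23) = 5.888×10^-7
Ω = [Ca²⁺][CO3²⁻]/Ksp = (4.86×10^-3)(1.276×10^-4) / 5.888×10^-7 = 1.05

Ω = 1.05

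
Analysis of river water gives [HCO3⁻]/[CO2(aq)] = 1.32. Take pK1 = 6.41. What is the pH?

From K1 = [H⁺][HCO3⁻]/[CO2(aq)]:  pH = pK1 + log₁₀([HCO3⁻]/[CO2(aq)])
log₁₀(1.32) = +0.121
pH = 6.41 + (+0.121) = 6.53

pH = 6.53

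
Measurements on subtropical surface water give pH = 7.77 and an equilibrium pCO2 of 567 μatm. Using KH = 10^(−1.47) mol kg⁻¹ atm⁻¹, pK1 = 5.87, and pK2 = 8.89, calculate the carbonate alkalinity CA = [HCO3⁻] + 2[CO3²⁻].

CA = 1.76 mmol/kg

[CO2*] = KH · pCO2 = 10^(−1.47) × 567×10^-6 = 1.921×10^-5 mol/kg
α₀ = 1/(1 + K1/[H⁺] + K1K2/[H⁺]²) = 1/(1 + 10^+1.90 + 10^+0.78) = 0.01157
DIC = [CO2*]/α₀ = 1.921×10^-5 / 0.01157 = 1.661 mmol/kg
CA = (α₁ + 2α₂)·DIC = (0.9187 + 2×0.06969) × 1.661 = 1.76 mmol/kg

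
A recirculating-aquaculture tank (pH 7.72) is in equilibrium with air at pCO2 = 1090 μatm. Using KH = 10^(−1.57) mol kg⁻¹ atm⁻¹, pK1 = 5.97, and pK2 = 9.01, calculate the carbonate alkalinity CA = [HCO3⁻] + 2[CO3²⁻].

[CO2*] = KH · pCO2 = 10^(−1.57) × 1090×10^-6 = 2.934×10^-5 mol/kg
α₀ = 1/(1 + K1/[H⁺] + K1K2/[H⁺]²) = 1/(1 + 10^+1.75 + 10^+0.46) = 0.01663
DIC = [CO2*]/α₀ = 2.934×10^-5 / 0.01663 = 1.764 mmol/kg
CA = (α₁ + 2α₂)·DIC = (0.9354 + 2×0.04797) × 1.764 = 1.82 mmol/kg

CA = 1.82 mmol/kg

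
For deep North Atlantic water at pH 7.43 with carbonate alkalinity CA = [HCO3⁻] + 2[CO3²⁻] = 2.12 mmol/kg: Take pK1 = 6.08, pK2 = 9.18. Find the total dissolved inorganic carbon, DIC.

CA = [HCO3⁻] + 2[CO3²⁻] = (α₁ + 2α₂)·DIC
At pH 7.43: [H⁺]/K1 = 10^-1.35 = 0.044668, K2/[H⁺] = 10^-1.75 = 0.017783
α₁ = 1/(1 + 0.044668 + 0.017783) = 1/1.0625 = 0.9412; α₂ = α₁·K2/[H⁺] = 0.01674
α₁ + 2α₂ = 0.9747
DIC = CA / (α₁ + 2α₂) = 2.12 / 0.9747 = 2.18 mmol/kg

DIC = 2.18 mmol/kg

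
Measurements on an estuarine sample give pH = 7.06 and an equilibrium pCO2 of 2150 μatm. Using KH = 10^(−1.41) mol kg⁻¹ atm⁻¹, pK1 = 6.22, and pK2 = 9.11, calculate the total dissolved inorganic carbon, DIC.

DIC = 0.667 mmol/kg

[CO2*] = KH · pCO2 = 10^(−1.41) × 2150×10^-6 = 8.364×10^-5 mol/kg
α₀ = 1/(1 + K1/[H⁺] + K1K2/[H⁺]²) = 1/(1 + 10^+0.84 + 10^-1.21) = 0.1253
DIC = [CO2*]/α₀ = 8.364×10^-5 / 0.1253 = 0.667 mmol/kg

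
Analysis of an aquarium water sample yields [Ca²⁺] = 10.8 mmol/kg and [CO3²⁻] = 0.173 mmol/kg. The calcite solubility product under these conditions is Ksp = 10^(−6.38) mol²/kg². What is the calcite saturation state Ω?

Ω = 4.48

Ksp = 10^(−6.38) = 4.169×10^-7
Ω = [Ca²⁺][CO3²⁻]/Ksp = (10.8×10^-3)(0.173×10^-3) / 4.169×10^-7 = 4.48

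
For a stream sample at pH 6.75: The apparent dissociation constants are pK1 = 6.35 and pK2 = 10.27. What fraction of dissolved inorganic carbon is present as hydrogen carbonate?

α₁ = 0.715

α₁ = 1 / (1 + [H⁺]/K1 + K2/[H⁺]) = 1 / (1 + 10^-0.40 + 10^-3.52)
   = 1 / (1 + 0.39811 + 0.00030200) = 1/1.3984 = 0.7151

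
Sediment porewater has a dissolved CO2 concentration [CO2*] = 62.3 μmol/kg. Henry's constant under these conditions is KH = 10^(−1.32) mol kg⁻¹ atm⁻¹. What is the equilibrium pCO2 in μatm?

pCO2 = 1300 μatm

KH = 10^(−1.32) = 4.786×10^-2 mol kg⁻¹ atm⁻¹
pCO2 = [CO2*]/KH = 62.3×10^-6 / 4.786×10^-2 = 1.30×10^-3 atm = 1300 μatm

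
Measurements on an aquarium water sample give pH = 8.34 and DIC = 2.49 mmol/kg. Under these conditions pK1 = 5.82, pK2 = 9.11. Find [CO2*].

[CO2*] = 6.41 μmol/kg

α₀ = 1 / (1 + K1/[H⁺] + K1K2/[H⁺]²) = 1 / (1 + 10^+2.52 + 10^+1.75)
   = 1 / (1 + 331.13 + 56.234) = 1/388.37 = 0.002575
[CO2*] = α₀ × DIC = 0.002575 × 2.49 = 0.00641 mmol/kg = 6.41 μmol/kg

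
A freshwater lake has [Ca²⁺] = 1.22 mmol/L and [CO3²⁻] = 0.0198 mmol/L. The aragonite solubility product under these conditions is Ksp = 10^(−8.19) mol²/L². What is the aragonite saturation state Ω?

Ksp = 10^(−8.19) = 6.457×10^-9
Ω = [Ca²⁺][CO3²⁻]/Ksp = (1.22×10^-3)(0.0198×10^-3) / 6.457×10^-9 = 3.74

Ω = 3.74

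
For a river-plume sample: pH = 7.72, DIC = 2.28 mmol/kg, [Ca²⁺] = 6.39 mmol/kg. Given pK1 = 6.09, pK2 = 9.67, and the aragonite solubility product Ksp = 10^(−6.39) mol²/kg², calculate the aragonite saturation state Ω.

Ω = 0.388

α₂ = 1 / (1 + [H⁺]/K2 + [H⁺]²/(K1K2)) = 1 / (1 + 10^+1.95 + 10^+0.32)
   = 1 / (1 + 89.125 + 2.0893) = 1/92.214 = 0.01084
[CO3²⁻] = α₂ × DIC = 0.01084 × 2.28 = 0.02472 mmol/kg
Ksp = 10^(−6.39) = 4.074×10^-7
Ω = [Ca²⁺][CO3²⁻]/Ksp = (6.39×10^-3)(2.472×10^-5) / 4.074×10^-7 = 0.388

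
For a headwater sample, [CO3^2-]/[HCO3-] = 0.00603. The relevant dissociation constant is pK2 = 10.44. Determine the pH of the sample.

From K2 = [H⁺][CO3^2-]/[HCO3-]:  pH = pK2 + log₁₀([CO3^2-]/[HCO3-])
log₁₀(0.00603) = -2.220
pH = 10.44 + (-2.220) = 8.22

pH = 8.22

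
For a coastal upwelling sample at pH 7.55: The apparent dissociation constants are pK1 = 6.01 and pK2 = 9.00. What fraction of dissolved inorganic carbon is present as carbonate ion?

α₂ = 0.0333

α₂ = 1 / (1 + [H⁺]/K2 + [H⁺]²/(K1K2)) = 1 / (1 + 10^+1.45 + 10^-0.09)
   = 1 / (1 + 28.184 + 0.81283) = 1/29.997 = 0.03334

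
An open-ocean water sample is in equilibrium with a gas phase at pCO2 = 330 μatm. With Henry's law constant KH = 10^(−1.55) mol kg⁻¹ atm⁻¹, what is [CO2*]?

KH = 10^(−1.55) = 2.818×10^-2 mol kg⁻¹ atm⁻¹
[CO2*] = KH · pCO2 = 2.818×10^-2 × 330×10^-6 atm = 9.30×10^-6 mol/kg

[CO2*] = 9.30 μmol/kg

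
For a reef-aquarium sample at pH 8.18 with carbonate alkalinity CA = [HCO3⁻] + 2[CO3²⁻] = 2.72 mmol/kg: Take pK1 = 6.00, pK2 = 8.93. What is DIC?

DIC = 2.38 mmol/kg

CA = [HCO3⁻] + 2[CO3²⁻] = (α₁ + 2α₂)·DIC
At pH 8.18: [H⁺]/K1 = 10^-2.18 = 0.0066069, K2/[H⁺] = 10^-0.75 = 0.17783
α₁ = 1/(1 + 0.0066069 + 0.17783) = 1/1.1844 = 0.8443; α₂ = α₁·K2/[H⁺] = 0.1501
α₁ + 2α₂ = 1.1446
DIC = CA / (α₁ + 2α₂) = 2.72 / 1.1446 = 2.38 mmol/kg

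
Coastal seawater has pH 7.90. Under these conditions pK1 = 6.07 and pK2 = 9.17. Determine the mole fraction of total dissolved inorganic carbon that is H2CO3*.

α₀ = 1 / (1 + K1/[H⁺] + K1K2/[H⁺]²) = 1 / (1 + 10^+1.83 + 10^+0.56)
   = 1 / (1 + 67.608 + 3.6308) = 1/72.239 = 0.01384

α₀ = 0.0138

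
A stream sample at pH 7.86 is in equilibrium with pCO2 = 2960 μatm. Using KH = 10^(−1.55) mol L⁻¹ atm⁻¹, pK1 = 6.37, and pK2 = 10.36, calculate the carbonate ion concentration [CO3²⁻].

[CO2*] = KH · pCO2 = 10^(−1.55) × 2960×10^-6 = 8.342×10^-5 mol/L
α₀ = 1/(1 + K1/[H⁺] + K1K2/[H⁺]²) = 1/(1 + 10^+1.49 + 10^-1.01) = 0.03125
DIC = [CO2*]/α₀ = 8.342×10^-5 / 0.03125 = 2.670 mmol/L
[CO3²⁻] = α₂·DIC; α₂ = 0.003054, so [CO3²⁻] = 0.003054 × 2.670 = 0.00815 mmol/L = 8.15 μmol/L

[CO3²⁻] = 8.15 μmol/L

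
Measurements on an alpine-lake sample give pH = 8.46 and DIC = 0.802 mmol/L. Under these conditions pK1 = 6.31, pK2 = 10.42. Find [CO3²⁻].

α₂ = 1 / (1 + [H⁺]/K2 + [H⁺]²/(K1K2)) = 1 / (1 + 10^+1.96 + 10^-0.19)
   = 1 / (1 + 91.201 + 0.64565) = 1/92.847 = 0.01077
[CO3²⁻] = α₂ × DIC = 0.01077 × 0.802 = 0.00864 mmol/L = 8.64 μmol/L

[CO3²⁻] = 8.64 μmol/L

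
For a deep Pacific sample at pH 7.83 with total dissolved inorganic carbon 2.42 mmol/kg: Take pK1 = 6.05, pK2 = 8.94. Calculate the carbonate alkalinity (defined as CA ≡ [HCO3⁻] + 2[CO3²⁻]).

CA = [HCO3⁻] + 2[CO3²⁻] = (α₁ + 2α₂)·DIC
At pH 7.83: [H⁺]/K1 = 10^-1.78 = 0.016596, K2/[H⁺] = 10^-1.11 = 0.077625
α₁ = 1/(1 + 0.016596 + 0.077625) = 1/1.0942 = 0.9139; α₂ = α₁·K2/[H⁺] = 0.07094
α₁ + 2α₂ = 1.0558
CA = 1.0558 × 2.42 = 2.55 mmol/kg

CA = 2.55 mmol/kg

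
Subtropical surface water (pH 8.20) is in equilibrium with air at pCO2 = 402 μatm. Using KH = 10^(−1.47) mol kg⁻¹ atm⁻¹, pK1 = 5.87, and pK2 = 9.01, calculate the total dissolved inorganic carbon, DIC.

[CO2*] = KH · pCO2 = 10^(−1.47) × 402×10^-6 = 1.362×10^-5 mol/kg
α₀ = 1/(1 + K1/[H⁺] + K1K2/[H⁺]²) = 1/(1 + 10^+2.33 + 10^+1.52) = 0.004034
DIC = [CO2*]/α₀ = 1.362×10^-5 / 0.004034 = 3.38 mmol/kg

DIC = 3.38 mmol/kg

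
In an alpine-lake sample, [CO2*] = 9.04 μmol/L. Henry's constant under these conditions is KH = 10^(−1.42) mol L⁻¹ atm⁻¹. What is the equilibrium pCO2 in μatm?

KH = 10^(−1.42) = 3.802×10^-2 mol L⁻¹ atm⁻¹
pCO2 = [CO2*]/KH = 9.04×10^-6 / 3.802×10^-2 = 2.38×10^-4 atm = 238 μatm

pCO2 = 238 μatm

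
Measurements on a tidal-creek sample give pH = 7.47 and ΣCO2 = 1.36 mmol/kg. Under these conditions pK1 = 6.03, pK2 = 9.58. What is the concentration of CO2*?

α₀ = 1 / (1 + K1/[H⁺] + K1K2/[H⁺]²) = 1 / (1 + 10^+1.44 + 10^-0.67)
   = 1 / (1 + 27.542 + 0.21380) = 1/28.756 = 0.03478
[CO2*] = α₀ × DIC = 0.03478 × 1.36 = 0.0473 mmol/kg

[CO2*] = 0.0473 mmol/kg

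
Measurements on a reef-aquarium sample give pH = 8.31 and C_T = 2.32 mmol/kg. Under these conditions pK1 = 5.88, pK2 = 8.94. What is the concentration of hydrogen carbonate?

α₁ = 1 / (1 + [H⁺]/K1 + K2/[H⁺]) = 1 / (1 + 10^-2.43 + 10^-0.63)
   = 1 / (1 + 0.0037154 + 0.23442) = 1/1.2381 = 0.8077
[HCO3⁻] = α₁ × DIC = 0.8077 × 2.32 = 1.87 mmol/kg

[HCO3⁻] = 1.87 mmol/kg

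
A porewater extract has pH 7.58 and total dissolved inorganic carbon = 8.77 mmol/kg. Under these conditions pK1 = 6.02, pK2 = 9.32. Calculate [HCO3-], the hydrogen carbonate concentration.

[HCO3⁻] = 8.39 mmol/kg

α₁ = 1 / (1 + [H⁺]/K1 + K2/[H⁺]) = 1 / (1 + 10^-1.56 + 10^-1.74)
   = 1 / (1 + 0.027542 + 0.018197) = 1/1.0457 = 0.9563
[HCO3⁻] = α₁ × DIC = 0.9563 × 8.77 = 8.39 mmol/kg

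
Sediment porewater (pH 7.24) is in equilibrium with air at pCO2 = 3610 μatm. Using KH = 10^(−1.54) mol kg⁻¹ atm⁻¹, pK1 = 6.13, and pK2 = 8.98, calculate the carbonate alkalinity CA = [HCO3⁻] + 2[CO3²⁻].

CA = 1.39 mmol/kg

[CO2*] = KH · pCO2 = 10^(−1.54) × 3610×10^-6 = 1.041×10^-4 mol/kg
α₀ = 1/(1 + K1/[H⁺] + K1K2/[H⁺]²) = 1/(1 + 10^+1.11 + 10^-0.63) = 0.07084
DIC = [CO2*]/α₀ = 1.041×10^-4 / 0.07084 = 1.470 mmol/kg
CA = (α₁ + 2α₂)·DIC = (0.9126 + 2×0.01661) × 1.470 = 1.39 mmol/kg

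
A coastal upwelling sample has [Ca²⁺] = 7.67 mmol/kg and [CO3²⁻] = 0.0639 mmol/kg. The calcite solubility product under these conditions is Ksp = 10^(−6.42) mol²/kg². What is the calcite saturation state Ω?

Ω = 1.29

Ksp = 10^(−6.42) = 3.802×10^-7
Ω = [Ca²⁺][CO3²⁻]/Ksp = (7.67×10^-3)(0.0639×10^-3) / 3.802×10^-7 = 1.29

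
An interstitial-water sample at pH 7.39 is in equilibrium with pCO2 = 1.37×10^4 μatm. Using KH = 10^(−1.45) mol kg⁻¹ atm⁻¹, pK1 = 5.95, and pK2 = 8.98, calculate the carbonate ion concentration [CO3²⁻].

[CO3²⁻] = 0.344 mmol/kg

[CO2*] = KH · pCO2 = 10^(−1.45) × 1.37×10^4×10^-6 = 4.861×10^-4 mol/kg
α₀ = 1/(1 + K1/[H⁺] + K1K2/[H⁺]²) = 1/(1 + 10^+1.44 + 10^-0.15) = 0.03419
DIC = [CO2*]/α₀ = 4.861×10^-4 / 0.03419 = 14.22 mmol/kg
[CO3²⁻] = α₂·DIC; α₂ = 0.02420, so [CO3²⁻] = 0.02420 × 14.22 = 0.344 mmol/kg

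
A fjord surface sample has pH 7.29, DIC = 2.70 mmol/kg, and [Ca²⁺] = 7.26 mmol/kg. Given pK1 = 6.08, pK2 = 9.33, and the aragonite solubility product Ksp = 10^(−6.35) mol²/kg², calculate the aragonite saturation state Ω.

Ω = 0.374

α₂ = 1 / (1 + [H⁺]/K2 + [H⁺]²/(K1K2)) = 1 / (1 + 10^+2.04 + 10^+0.83)
   = 1 / (1 + 109.65 + 6.7608) = 1/117.41 = 0.008517
[CO3²⁻] = α₂ × DIC = 0.008517 × 2.70 = 0.02300 mmol/kg
Ksp = 10^(−6.35) = 4.467×10^-7
Ω = [Ca²⁺][CO3²⁻]/Ksp = (7.26×10^-3)(2.300×10^-5) / 4.467×10^-7 = 0.374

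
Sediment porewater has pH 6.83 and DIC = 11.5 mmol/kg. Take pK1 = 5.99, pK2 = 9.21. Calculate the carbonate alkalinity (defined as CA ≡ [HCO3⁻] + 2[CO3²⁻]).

CA = [HCO3⁻] + 2[CO3²⁻] = (α₁ + 2α₂)·DIC
At pH 6.83: [H⁺]/K1 = 10^-0.84 = 0.14454, K2/[H⁺] = 10^-2.38 = 0.0041687
α₁ = 1/(1 + 0.14454 + 0.0041687) = 1/1.1487 = 0.8705; α₂ = α₁·K2/[H⁺] = 0.003629
α₁ + 2α₂ = 0.8778
CA = 0.8778 × 11.5 = 10.1 mmol/kg

CA = 10.1 mmol/kg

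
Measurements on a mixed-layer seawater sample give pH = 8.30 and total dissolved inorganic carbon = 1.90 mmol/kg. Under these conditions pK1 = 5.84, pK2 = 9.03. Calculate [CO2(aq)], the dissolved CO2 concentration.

[CO2*] = 5.54 μmol/kg

α₀ = 1 / (1 + K1/[H⁺] + K1K2/[H⁺]²) = 1 / (1 + 10^+2.46 + 10^+1.73)
   = 1 / (1 + 288.40 + 53.703) = 1/343.11 = 0.002915
[CO2*] = α₀ × DIC = 0.002915 × 1.90 = 0.00554 mmol/kg = 5.54 μmol/kg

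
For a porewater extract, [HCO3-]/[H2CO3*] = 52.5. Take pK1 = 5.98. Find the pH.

From K1 = [H⁺][HCO3-]/[H2CO3*]:  pH = pK1 + log₁₀([HCO3-]/[H2CO3*])
log₁₀(52.5) = +1.720
pH = 5.98 + (+1.720) = 7.70

pH = 7.70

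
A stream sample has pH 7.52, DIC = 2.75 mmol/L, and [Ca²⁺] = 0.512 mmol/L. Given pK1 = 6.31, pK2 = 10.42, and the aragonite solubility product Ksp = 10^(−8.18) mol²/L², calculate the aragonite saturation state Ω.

α₂ = 1 / (1 + [H⁺]/K2 + [H⁺]²/(K1K2)) = 1 / (1 + 10^+2.90 + 10^+1.69)
   = 1 / (1 + 794.33 + 48.978) = 1/844.31 = 0.001184
[CO3²⁻] = α₂ × DIC = 0.001184 × 2.75 = 0.003257 mmol/L = 3.257 μmol/L
Ksp = 10^(−8.18) = 6.607×10^-9
Ω = [Ca²⁺][CO3²⁻]/Ksp = (0.512×10^-3)(3.257×10^-6) / 6.607×10^-9 = 0.252

Ω = 0.252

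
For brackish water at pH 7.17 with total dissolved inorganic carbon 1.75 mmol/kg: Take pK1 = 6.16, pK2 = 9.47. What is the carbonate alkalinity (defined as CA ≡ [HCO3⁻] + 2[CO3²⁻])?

CA = [HCO3⁻] + 2[CO3²⁻] = (α₁ + 2α₂)·DIC
At pH 7.17: [H⁺]/K1 = 10^-1.01 = 0.097724, K2/[H⁺] = 10^-2.30 = 0.0050119
α₁ = 1/(1 + 0.097724 + 0.0050119) = 1/1.1027 = 0.9068; α₂ = α₁·K2/[H⁺] = 0.004545
α₁ + 2α₂ = 0.9159
CA = 0.9159 × 1.75 = 1.60 mmol/kg

CA = 1.60 mmol/kg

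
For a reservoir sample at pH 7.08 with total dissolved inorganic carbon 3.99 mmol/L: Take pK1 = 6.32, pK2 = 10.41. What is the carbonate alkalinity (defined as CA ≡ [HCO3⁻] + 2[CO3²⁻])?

CA = 3.40 mmol/L

CA = [HCO3⁻] + 2[CO3²⁻] = (α₁ + 2α₂)·DIC
At pH 7.08: [H⁺]/K1 = 10^-0.76 = 0.17378, K2/[H⁺] = 10^-3.33 = 0.00046774
α₁ = 1/(1 + 0.17378 + 0.00046774) = 1/1.1742 = 0.8516; α₂ = α₁·K2/[H⁺] = 0.0003983
α₁ + 2α₂ = 0.8524
CA = 0.8524 × 3.99 = 3.40 mmol/L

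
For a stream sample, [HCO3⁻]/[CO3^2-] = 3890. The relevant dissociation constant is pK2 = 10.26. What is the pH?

pH = 6.67

From K2 = [H⁺][CO3^2-]/[HCO3⁻]:  pH = pK2 − log₁₀([HCO3⁻]/[CO3^2-])
log₁₀(3890) = +3.590
pH = 10.26 − (+3.590) = 6.67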